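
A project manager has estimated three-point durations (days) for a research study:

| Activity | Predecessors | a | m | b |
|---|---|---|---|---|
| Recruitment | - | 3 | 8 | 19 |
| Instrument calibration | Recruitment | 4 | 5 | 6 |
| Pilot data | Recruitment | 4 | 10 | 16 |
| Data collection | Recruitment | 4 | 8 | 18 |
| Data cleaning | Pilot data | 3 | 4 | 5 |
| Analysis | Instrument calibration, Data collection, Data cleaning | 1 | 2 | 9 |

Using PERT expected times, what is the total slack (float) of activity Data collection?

5 days

te_Recruitment = (3 + 4·8 + 19)/6 = 54/6 = 9
te_Instrument calibration = (4 + 4·5 + 6)/6 = 30/6 = 5
te_Pilot data = (4 + 4·10 + 16)/6 = 60/6 = 10
te_Data collection = (4 + 4·8 + 18)/6 = 54/6 = 9
te_Data cleaning = (3 + 4·4 + 5)/6 = 24/6 = 4
te_Analysis = (1 + 4·2 + 9)/6 = 18/6 = 3

Forward pass:
ES_Recruitment = 0; EF_Recruitment = 9
ES_Instrument calibration = 9; EF_Instrument calibration = 9+5 = 14
ES_Pilot data = 9; EF_Pilot data = 9+10 = 19
ES_Data collection = 9; EF_Data collection = 9+9 = 18
ES_Data cleaning = 19; EF_Data cleaning = 19+4 = 23
ES_Analysis = max(EF_Instrument calibration=14, EF_Data collection=18, EF_Data cleaning=23) = 23; EF_Analysis = 23+3 = 26
Expected project duration μ = 26 days. Critical path: Recruitment → Pilot data → Data cleaning → Analysis.

Backward pass:
LF_Analysis = 26; LS_Analysis = 26−3 = 23
LF_Data cleaning = LS_Analysis = 23; LS_Data cleaning = 23−4 = 19
LF_Data collection = LS_Analysis = 23; LS_Data collection = 23−9 = 14
LF_Pilot data = LS_Data cleaning = 19; LS_Pilot data = 19−10 = 9
LF_Instrument calibration = LS_Analysis = 23; LS_Instrument calibration = 23−5 = 18
LF_Recruitment = min(LS_Instrument calibration=18, LS_Pilot data=9, LS_Data collection=14) = 9; LS_Recruitment = 9−9 = 0
Slack_Data collection = LS_Data collection − ES_Data collection = 14 − 9 = 5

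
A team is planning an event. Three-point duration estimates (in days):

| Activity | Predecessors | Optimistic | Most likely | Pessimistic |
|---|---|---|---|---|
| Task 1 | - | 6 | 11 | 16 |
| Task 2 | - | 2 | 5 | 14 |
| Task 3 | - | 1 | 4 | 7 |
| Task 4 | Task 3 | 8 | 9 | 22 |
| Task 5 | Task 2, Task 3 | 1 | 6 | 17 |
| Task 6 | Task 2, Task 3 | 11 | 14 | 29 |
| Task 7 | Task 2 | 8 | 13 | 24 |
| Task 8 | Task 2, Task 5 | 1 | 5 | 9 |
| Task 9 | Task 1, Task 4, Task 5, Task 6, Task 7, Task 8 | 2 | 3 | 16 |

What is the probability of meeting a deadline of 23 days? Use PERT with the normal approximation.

0.176

te_Task 1 = (6 + 4·11 + 16)/6 = 66/6 = 11; σ²_Task 1 = ((16−6)/6)² = 2.778
te_Task 2 = (2 + 4·5 + 14)/6 = 36/6 = 6; σ²_Task 2 = ((14−2)/6)² = 4.000
te_Task 3 = (1 + 4·4 + 7)/6 = 24/6 = 4; σ²_Task 3 = ((7−1)/6)² = 1.000
te_Task 4 = (8 + 4·9 + 22)/6 = 66/6 = 11; σ²_Task 4 = ((22−8)/6)² = 5.444
te_Task 5 = (1 + 4·6 + 17)/6 = 42/6 = 7; σ²_Task 5 = ((17−1)/6)² = 7.111
te_Task 6 = (11 + 4·14 + 29)/6 = 96/6 = 16; σ²_Task 6 = ((29−11)/6)² = 9.000
te_Task 7 = (8 + 4·13 + 24)/6 = 84/6 = 14; σ²_Task 7 = ((24−8)/6)² = 7.111
te_Task 8 = (1 + 4·5 + 9)/6 = 30/6 = 5; σ²_Task 8 = ((9−1)/6)² = 1.778
te_Task 9 = (2 + 4·3 + 16)/6 = 30/6 = 5; σ²_Task 9 = ((16−2)/6)² = 5.444

Forward pass:
ES_Task 1 = 0; EF_Task 1 = 11
ES_Task 2 = 0; EF_Task 2 = 6
ES_Task 3 = 0; EF_Task 3 = 4
ES_Task 4 = 4; EF_Task 4 = 4+11 = 15
ES_Task 5 = max(EF_Task 2=6, EF_Task 3=4) = 6; EF_Task 5 = 6+7 = 13
ES_Task 6 = max(EF_Task 2=6, EF_Task 3=4) = 6; EF_Task 6 = 6+16 = 22
ES_Task 7 = 6; EF_Task 7 = 6+14 = 20
ES_Task 8 = max(EF_Task 2=6, EF_Task 5=13) = 13; EF_Task 8 = 13+5 = 18
ES_Task 9 = max(EF_Task 1=11, EF_Task 4=15, EF_Task 5=13, EF_Task 6=22, EF_Task 7=20, EF_Task 8=18) = 22; EF_Task 9 = 22+5 = 27
Expected project duration μ = 27 days. Critical path: Task 2 → Task 6 → Task 9.

Variance along critical path = 4.000 + 9.000 + 5.444 = 18.444; σ = √18.444 = 4.295 days.
Z = (23 − 27) / 4.295 = -0.931
P(T ≤ 23) = Φ(-0.931) ≈ 0.176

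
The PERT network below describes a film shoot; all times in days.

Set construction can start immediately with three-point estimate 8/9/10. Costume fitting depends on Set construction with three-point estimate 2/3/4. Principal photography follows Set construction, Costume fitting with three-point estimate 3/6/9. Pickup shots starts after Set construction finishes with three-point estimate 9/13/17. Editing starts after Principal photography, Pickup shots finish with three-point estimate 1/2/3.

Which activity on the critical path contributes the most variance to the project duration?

Pickup shots

te_Set construction = (8 + 4·9 + 10)/6 = 54/6 = 9; σ²_Set construction = ((10−8)/6)² = 0.111
te_Costume fitting = (2 + 4·3 + 4)/6 = 18/6 = 3; σ²_Costume fitting = ((4−2)/6)² = 0.111
te_Principal photography = (3 + 4·6 + 9)/6 = 36/6 = 6; σ²_Principal photography = ((9−3)/6)² = 1.000
te_Pickup shots = (9 + 4·13 + 17)/6 = 78/6 = 13; σ²_Pickup shots = ((17−9)/6)² = 1.778
te_Editing = (1 + 4·2 + 3)/6 = 12/6 = 2; σ²_Editing = ((3−1)/6)² = 0.111

Forward pass:
ES_Set construction = 0; EF_Set construction = 9
ES_Costume fitting = 9; EF_Costume fitting = 9+3 = 12
ES_Principal photography = max(EF_Set construction=9, EF_Costume fitting=12) = 12; EF_Principal photography = 12+6 = 18
ES_Pickup shots = 9; EF_Pickup shots = 9+13 = 22
ES_Editing = max(EF_Principal photography=18, EF_Pickup shots=22) = 22; EF_Editing = 22+2 = 24
Expected project duration μ = 24 days. Critical path: Set construction → Pickup shots → Editing.

Variances on critical path: σ²_Set construction=0.111, σ²_Pickup shots=1.778, σ²_Editing=0.111.
Largest is σ²_Pickup shots = 1.778.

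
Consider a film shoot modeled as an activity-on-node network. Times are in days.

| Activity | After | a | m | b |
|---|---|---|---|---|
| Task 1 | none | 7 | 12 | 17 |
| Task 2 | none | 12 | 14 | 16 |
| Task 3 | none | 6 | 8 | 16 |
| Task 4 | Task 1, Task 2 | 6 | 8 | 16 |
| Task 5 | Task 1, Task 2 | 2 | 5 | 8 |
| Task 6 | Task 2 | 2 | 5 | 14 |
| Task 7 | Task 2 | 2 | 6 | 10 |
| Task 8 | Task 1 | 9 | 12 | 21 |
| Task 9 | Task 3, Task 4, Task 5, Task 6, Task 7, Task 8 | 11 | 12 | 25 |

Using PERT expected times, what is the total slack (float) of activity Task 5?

te_Task 1 = (7 + 4·12 + 17)/6 = 72/6 = 12
te_Task 2 = (12 + 4·14 + 16)/6 = 84/6 = 14
te_Task 3 = (6 + 4·8 + 16)/6 = 54/6 = 9
te_Task 4 = (6 + 4·8 + 16)/6 = 54/6 = 9
te_Task 5 = (2 + 4·5 + 8)/6 = 30/6 = 5
te_Task 6 = (2 + 4·5 + 14)/6 = 36/6 = 6
te_Task 7 = (2 + 4·6 + 10)/6 = 36/6 = 6
te_Task 8 = (9 + 4·12 + 21)/6 = 78/6 = 13
te_Task 9 = (11 + 4·12 + 25)/6 = 84/6 = 14

Forward pass:
ES_Task 1 = 0; EF_Task 1 = 12
ES_Task 2 = 0; EF_Task 2 = 14
ES_Task 3 = 0; EF_Task 3 = 9
ES_Task 4 = max(EF_Task 1=12, EF_Task 2=14) = 14; EF_Task 4 = 14+9 = 23
ES_Task 5 = max(EF_Task 1=12, EF_Task 2=14) = 14; EF_Task 5 = 14+5 = 19
ES_Task 6 = 14; EF_Task 6 = 14+6 = 20
ES_Task 7 = 14; EF_Task 7 = 14+6 = 20
ES_Task 8 = 12; EF_Task 8 = 12+13 = 25
ES_Task 9 = max(EF_Task 3=9, EF_Task 4=23, EF_Task 5=19, EF_Task 6=20, EF_Task 7=20, EF_Task 8=25) = 25; EF_Task 9 = 25+14 = 39
Expected project duration μ = 39 days. Critical path: Task 1 → Task 8 → Task 9.

Backward pass:
LF_Task 9 = 39; LS_Task 9 = 39−14 = 25
LF_Task 8 = LS_Task 9 = 25; LS_Task 8 = 25−13 = 12
LF_Task 7 = LS_Task 9 = 25; LS_Task 7 = 25−6 = 19
LF_Task 6 = LS_Task 9 = 25; LS_Task 6 = 25−6 = 19
LF_Task 5 = LS_Task 9 = 25; LS_Task 5 = 25−5 = 20
LF_Task 4 = LS_Task 9 = 25; LS_Task 4 = 25−9 = 16
LF_Task 3 = LS_Task 9 = 25; LS_Task 3 = 25−9 = 16
LF_Task 2 = min(LS_Task 4=16, LS_Task 5=20, LS_Task 6=19, LS_Task 7=19) = 16; LS_Task 2 = 16−14 = 2
LF_Task 1 = min(LS_Task 4=16, LS_Task 5=20, LS_Task 8=12) = 12; LS_Task 1 = 12−12 = 0
Slack_Task 5 = LS_Task 5 − ES_Task 5 = 20 − 14 = 6

6 days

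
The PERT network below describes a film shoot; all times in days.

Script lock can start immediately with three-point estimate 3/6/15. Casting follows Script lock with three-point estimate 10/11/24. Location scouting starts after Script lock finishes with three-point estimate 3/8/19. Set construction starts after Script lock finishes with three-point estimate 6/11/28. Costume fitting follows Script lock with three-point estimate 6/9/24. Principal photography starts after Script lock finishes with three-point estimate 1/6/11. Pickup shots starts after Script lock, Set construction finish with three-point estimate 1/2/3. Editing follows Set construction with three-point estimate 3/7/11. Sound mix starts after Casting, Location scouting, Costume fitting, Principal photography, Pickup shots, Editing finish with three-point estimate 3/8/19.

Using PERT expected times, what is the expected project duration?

36 days

te_Script lock = (3 + 4·6 + 15)/6 = 42/6 = 7
te_Casting = (10 + 4·11 + 24)/6 = 78/6 = 13
te_Location scouting = (3 + 4·8 + 19)/6 = 54/6 = 9
te_Set construction = (6 + 4·11 + 28)/6 = 78/6 = 13
te_Costume fitting = (6 + 4·9 + 24)/6 = 66/6 = 11
te_Principal photography = (1 + 4·6 + 11)/6 = 36/6 = 6
te_Pickup shots = (1 + 4·2 + 3)/6 = 12/6 = 2
te_Editing = (3 + 4·7 + 11)/6 = 42/6 = 7
te_Sound mix = (3 + 4·8 + 19)/6 = 54/6 = 9

Forward pass:
ES_Script lock = 0; EF_Script lock = 7
ES_Casting = 7; EF_Casting = 7+13 = 20
ES_Location scouting = 7; EF_Location scouting = 7+9 = 16
ES_Set construction = 7; EF_Set construction = 7+13 = 20
ES_Costume fitting = 7; EF_Costume fitting = 7+11 = 18
ES_Principal photography = 7; EF_Principal photography = 7+6 = 13
ES_Pickup shots = max(EF_Script lock=7, EF_Set construction=20) = 20; EF_Pickup shots = 20+2 = 22
ES_Editing = 20; EF_Editing = 20+7 = 27
ES_Sound mix = max(EF_Casting=20, EF_Location scouting=16, EF_Costume fitting=18, EF_Principal photography=13, EF_Pickup shots=22, EF_Editing=27) = 27; EF_Sound mix = 27+9 = 36
Expected project duration μ = 36 days. Critical path: Script lock → Set construction → Editing → Sound mix.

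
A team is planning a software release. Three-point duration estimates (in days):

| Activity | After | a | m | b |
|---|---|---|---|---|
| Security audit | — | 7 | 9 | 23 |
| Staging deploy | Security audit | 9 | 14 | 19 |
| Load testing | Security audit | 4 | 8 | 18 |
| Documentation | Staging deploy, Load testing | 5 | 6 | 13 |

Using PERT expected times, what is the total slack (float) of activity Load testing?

5 days

te_Security audit = (7 + 4·9 + 23)/6 = 66/6 = 11
te_Staging deploy = (9 + 4·14 + 19)/6 = 84/6 = 14
te_Load testing = (4 + 4·8 + 18)/6 = 54/6 = 9
te_Documentation = (5 + 4·6 + 13)/6 = 42/6 = 7

Forward pass:
ES_Security audit = 0; EF_Security audit = 11
ES_Staging deploy = 11; EF_Staging deploy = 11+14 = 25
ES_Load testing = 11; EF_Load testing = 11+9 = 20
ES_Documentation = max(EF_Staging deploy=25, EF_Load testing=20) = 25; EF_Documentation = 25+7 = 32
Expected project duration μ = 32 days. Critical path: Security audit → Staging deploy → Documentation.

Backward pass:
LF_Documentation = 32; LS_Documentation = 32−7 = 25
LF_Load testing = LS_Documentation = 25; LS_Load testing = 25−9 = 16
LF_Staging deploy = LS_Documentation = 25; LS_Staging deploy = 25−14 = 11
LF_Security audit = min(LS_Staging deploy=11, LS_Load testing=16) = 11; LS_Security audit = 11−11 = 0
Slack_Load testing = LS_Load testing − ES_Load testing = 16 − 11 = 5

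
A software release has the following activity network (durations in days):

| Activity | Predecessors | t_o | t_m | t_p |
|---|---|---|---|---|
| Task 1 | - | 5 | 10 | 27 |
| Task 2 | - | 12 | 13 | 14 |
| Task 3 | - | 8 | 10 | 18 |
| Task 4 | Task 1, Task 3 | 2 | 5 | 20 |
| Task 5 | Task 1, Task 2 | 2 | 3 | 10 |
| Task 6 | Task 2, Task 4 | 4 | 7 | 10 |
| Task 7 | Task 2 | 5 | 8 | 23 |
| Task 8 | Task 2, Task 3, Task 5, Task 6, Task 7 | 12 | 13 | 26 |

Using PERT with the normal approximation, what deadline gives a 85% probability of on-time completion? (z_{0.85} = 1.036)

46.6 days

te_Task 1 = (5 + 4·10 + 27)/6 = 72/6 = 12; σ²_Task 1 = ((27−5)/6)² = 13.444
te_Task 2 = (12 + 4·13 + 14)/6 = 78/6 = 13; σ²_Task 2 = ((14−12)/6)² = 0.111
te_Task 3 = (8 + 4·10 + 18)/6 = 66/6 = 11; σ²_Task 3 = ((18−8)/6)² = 2.778
te_Task 4 = (2 + 4·5 + 20)/6 = 42/6 = 7; σ²_Task 4 = ((20−2)/6)² = 9.000
te_Task 5 = (2 + 4·3 + 10)/6 = 24/6 = 4; σ²_Task 5 = ((10−2)/6)² = 1.778
te_Task 6 = (4 + 4·7 + 10)/6 = 42/6 = 7; σ²_Task 6 = ((10−4)/6)² = 1.000
te_Task 7 = (5 + 4·8 + 23)/6 = 60/6 = 10; σ²_Task 7 = ((23−5)/6)² = 9.000
te_Task 8 = (12 + 4·13 + 26)/6 = 90/6 = 15; σ²_Task 8 = ((26−12)/6)² = 5.444

Forward pass:
ES_Task 1 = 0; EF_Task 1 = 12
ES_Task 2 = 0; EF_Task 2 = 13
ES_Task 3 = 0; EF_Task 3 = 11
ES_Task 4 = max(EF_Task 1=12, EF_Task 3=11) = 12; EF_Task 4 = 12+7 = 19
ES_Task 5 = max(EF_Task 1=12, EF_Task 2=13) = 13; EF_Task 5 = 13+4 = 17
ES_Task 6 = max(EF_Task 2=13, EF_Task 4=19) = 19; EF_Task 6 = 19+7 = 26
ES_Task 7 = 13; EF_Task 7 = 13+10 = 23
ES_Task 8 = max(EF_Task 2=13, EF_Task 3=11, EF_Task 5=17, EF_Task 6=26, EF_Task 7=23) = 26; EF_Task 8 = 26+15 = 41
Expected project duration μ = 41 days. Critical path: Task 1 → Task 4 → Task 6 → Task 8.

Variance along critical path = 13.444 + 9.000 + 1.000 + 5.444 = 28.889; σ = 5.375 days.
D = μ + z·σ = 41 + 1.036·5.375 = 46.6 days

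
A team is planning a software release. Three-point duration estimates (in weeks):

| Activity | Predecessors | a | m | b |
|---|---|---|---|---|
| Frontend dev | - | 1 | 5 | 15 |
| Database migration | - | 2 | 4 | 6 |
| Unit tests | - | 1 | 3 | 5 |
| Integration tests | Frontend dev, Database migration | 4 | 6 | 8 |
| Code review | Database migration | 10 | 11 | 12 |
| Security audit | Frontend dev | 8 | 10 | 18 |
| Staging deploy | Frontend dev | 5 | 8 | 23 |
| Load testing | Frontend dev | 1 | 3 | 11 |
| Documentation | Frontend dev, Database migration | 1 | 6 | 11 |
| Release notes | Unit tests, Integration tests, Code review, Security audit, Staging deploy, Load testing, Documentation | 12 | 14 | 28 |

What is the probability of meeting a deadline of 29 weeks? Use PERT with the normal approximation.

0.154

te_Frontend dev = (1 + 4·5 + 15)/6 = 36/6 = 6; σ²_Frontend dev = ((15−1)/6)² = 5.444
te_Database migration = (2 + 4·4 + 6)/6 = 24/6 = 4; σ²_Database migration = ((6−2)/6)² = 0.444
te_Unit tests = (1 + 4·3 + 5)/6 = 18/6 = 3; σ²_Unit tests = ((5−1)/6)² = 0.444
te_Integration tests = (4 + 4·6 + 8)/6 = 36/6 = 6; σ²_Integration tests = ((8−4)/6)² = 0.444
te_Code review = (10 + 4·11 + 12)/6 = 66/6 = 11; σ²_Code review = ((12−10)/6)² = 0.111
te_Security audit = (8 + 4·10 + 18)/6 = 66/6 = 11; σ²_Security audit = ((18−8)/6)² = 2.778
te_Staging deploy = (5 + 4·8 + 23)/6 = 60/6 = 10; σ²_Staging deploy = ((23−5)/6)² = 9.000
te_Load testing = (1 + 4·3 + 11)/6 = 24/6 = 4; σ²_Load testing = ((11−1)/6)² = 2.778
te_Documentation = (1 + 4·6 + 11)/6 = 36/6 = 6; σ²_Documentation = ((11−1)/6)² = 2.778
te_Release notes = (12 + 4·14 + 28)/6 = 96/6 = 16; σ²_Release notes = ((28−12)/6)² = 7.111

Forward pass:
ES_Frontend dev = 0; EF_Frontend dev = 6
ES_Database migration = 0; EF_Database migration = 4
ES_Unit tests = 0; EF_Unit tests = 3
ES_Integration tests = max(EF_Frontend dev=6, EF_Database migration=4) = 6; EF_Integration tests = 6+6 = 12
ES_Code review = 4; EF_Code review = 4+11 = 15
ES_Security audit = 6; EF_Security audit = 6+11 = 17
ES_Staging deploy = 6; EF_Staging deploy = 6+10 = 16
ES_Load testing = 6; EF_Load testing = 6+4 = 10
ES_Documentation = max(EF_Frontend dev=6, EF_Database migration=4) = 6; EF_Documentation = 6+6 = 12
ES_Release notes = max(EF_Unit tests=3, EF_Integration tests=12, EF_Code review=15, EF_Security audit=17, EF_Staging deploy=16, EF_Load testing=10, EF_Documentation=12) = 17; EF_Release notes = 17+16 = 33
Expected project duration μ = 33 weeks. Critical path: Frontend dev → Security audit → Release notes.

Variance along critical path = 5.444 + 2.778 + 7.111 = 15.333; σ = √15.333 = 3.916 weeks.
Z = (29 − 33) / 3.916 = -1.022
P(T ≤ 29) = Φ(-1.022) ≈ 0.154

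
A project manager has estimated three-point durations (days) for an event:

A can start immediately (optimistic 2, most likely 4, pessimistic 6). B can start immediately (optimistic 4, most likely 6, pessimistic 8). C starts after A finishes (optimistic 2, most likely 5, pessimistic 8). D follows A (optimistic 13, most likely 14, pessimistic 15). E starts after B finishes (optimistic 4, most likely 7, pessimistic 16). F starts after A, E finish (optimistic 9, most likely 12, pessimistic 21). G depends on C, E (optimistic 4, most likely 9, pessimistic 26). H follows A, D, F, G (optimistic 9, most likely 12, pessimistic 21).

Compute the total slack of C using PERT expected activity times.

7 days

te_A = (2 + 4·4 + 6)/6 = 24/6 = 4
te_B = (4 + 4·6 + 8)/6 = 36/6 = 6
te_C = (2 + 4·5 + 8)/6 = 30/6 = 5
te_D = (13 + 4·14 + 15)/6 = 84/6 = 14
te_E = (4 + 4·7 + 16)/6 = 48/6 = 8
te_F = (9 + 4·12 + 21)/6 = 78/6 = 13
te_G = (4 + 4·9 + 26)/6 = 66/6 = 11
te_H = (9 + 4·12 + 21)/6 = 78/6 = 13

Forward pass:
ES_A = 0; EF_A = 4
ES_B = 0; EF_B = 6
ES_C = 4; EF_C = 4+5 = 9
ES_D = 4; EF_D = 4+14 = 18
ES_E = 6; EF_E = 6+8 = 14
ES_F = max(EF_A=4, EF_E=14) = 14; EF_F = 14+13 = 27
ES_G = max(EF_C=9, EF_E=14) = 14; EF_G = 14+11 = 25
ES_H = max(EF_A=4, EF_D=18, EF_F=27, EF_G=25) = 27; EF_H = 27+13 = 40
Expected project duration μ = 40 days. Critical path: B → E → F → H.

Backward pass:
LF_H = 40; LS_H = 40−13 = 27
LF_G = LS_H = 27; LS_G = 27−11 = 16
LF_F = LS_H = 27; LS_F = 27−13 = 14
LF_E = min(LS_F=14, LS_G=16) = 14; LS_E = 14−8 = 6
LF_D = LS_H = 27; LS_D = 27−14 = 13
LF_C = LS_G = 16; LS_C = 16−5 = 11
LF_B = LS_E = 6; LS_B = 6−6 = 0
LF_A = min(LS_C=11, LS_D=13, LS_F=14, LS_H=27) = 11; LS_A = 11−4 = 7
Slack_C = LS_C − ES_C = 11 − 4 = 7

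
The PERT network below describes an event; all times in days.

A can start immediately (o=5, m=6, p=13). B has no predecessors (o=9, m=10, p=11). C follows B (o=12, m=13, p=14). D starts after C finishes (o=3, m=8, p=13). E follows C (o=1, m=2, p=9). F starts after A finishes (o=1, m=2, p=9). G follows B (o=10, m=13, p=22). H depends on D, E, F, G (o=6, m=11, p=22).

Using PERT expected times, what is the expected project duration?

43 days

te_A = (5 + 4·6 + 13)/6 = 42/6 = 7
te_B = (9 + 4·10 + 11)/6 = 60/6 = 10
te_C = (12 + 4·13 + 14)/6 = 78/6 = 13
te_D = (3 + 4·8 + 13)/6 = 48/6 = 8
te_E = (1 + 4·2 + 9)/6 = 18/6 = 3
te_F = (1 + 4·2 + 9)/6 = 18/6 = 3
te_G = (10 + 4·13 + 22)/6 = 84/6 = 14
te_H = (6 + 4·11 + 22)/6 = 72/6 = 12

Forward pass:
ES_A = 0; EF_A = 7
ES_B = 0; EF_B = 10
ES_C = 10; EF_C = 10+13 = 23
ES_D = 23; EF_D = 23+8 = 31
ES_E = 23; EF_E = 23+3 = 26
ES_F = 7; EF_F = 7+3 = 10
ES_G = 10; EF_G = 10+14 = 24
ES_H = max(EF_D=31, EF_E=26, EF_F=10, EF_G=24) = 31; EF_H = 31+12 = 43
Expected project duration μ = 43 days. Critical path: B → C → D → H.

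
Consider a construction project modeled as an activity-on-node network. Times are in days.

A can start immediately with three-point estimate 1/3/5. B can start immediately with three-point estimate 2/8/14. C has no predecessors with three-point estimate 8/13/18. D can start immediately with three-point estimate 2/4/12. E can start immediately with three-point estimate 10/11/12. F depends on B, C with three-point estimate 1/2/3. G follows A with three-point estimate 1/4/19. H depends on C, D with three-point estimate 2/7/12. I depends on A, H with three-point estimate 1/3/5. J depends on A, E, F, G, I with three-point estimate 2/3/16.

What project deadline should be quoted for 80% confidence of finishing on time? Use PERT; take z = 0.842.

te_A = (1 + 4·3 + 5)/6 = 18/6 = 3; σ²_A = ((5−1)/6)² = 0.444
te_B = (2 + 4·8 + 14)/6 = 48/6 = 8; σ²_B = ((14−2)/6)² = 4.000
te_C = (8 + 4·13 + 18)/6 = 78/6 = 13; σ²_C = ((18−8)/6)² = 2.778
te_D = (2 + 4·4 + 12)/6 = 30/6 = 5; σ²_D = ((12−2)/6)² = 2.778
te_E = (10 + 4·11 + 12)/6 = 66/6 = 11; σ²_E = ((12−10)/6)² = 0.111
te_F = (1 + 4·2 + 3)/6 = 12/6 = 2; σ²_F = ((3−1)/6)² = 0.111
te_G = (1 + 4·4 + 19)/6 = 36/6 = 6; σ²_G = ((19−1)/6)² = 9.000
te_H = (2 + 4·7 + 12)/6 = 42/6 = 7; σ²_H = ((12−2)/6)² = 2.778
te_I = (1 + 4·3 + 5)/6 = 18/6 = 3; σ²_I = ((5−1)/6)² = 0.444
te_J = (2 + 4·3 + 16)/6 = 30/6 = 5; σ²_J = ((16−2)/6)² = 5.444

Forward pass:
ES_A = 0; EF_A = 3
ES_B = 0; EF_B = 8
ES_C = 0; EF_C = 13
ES_D = 0; EF_D = 5
ES_E = 0; EF_E = 11
ES_F = max(EF_B=8, EF_C=13) = 13; EF_F = 13+2 = 15
ES_G = 3; EF_G = 3+6 = 9
ES_H = max(EF_C=13, EF_D=5) = 13; EF_H = 13+7 = 20
ES_I = max(EF_A=3, EF_H=20) = 20; EF_I = 20+3 = 23
ES_J = max(EF_A=3, EF_E=11, EF_F=15, EF_G=9, EF_I=23) = 23; EF_J = 23+5 = 28
Expected project duration μ = 28 days. Critical path: C → H → I → J.

Variance along critical path = 2.778 + 2.778 + 0.444 + 5.444 = 11.444; σ = 3.383 days.
D = μ + z·σ = 28 + 0.842·3.383 = 30.8 days

30.8 days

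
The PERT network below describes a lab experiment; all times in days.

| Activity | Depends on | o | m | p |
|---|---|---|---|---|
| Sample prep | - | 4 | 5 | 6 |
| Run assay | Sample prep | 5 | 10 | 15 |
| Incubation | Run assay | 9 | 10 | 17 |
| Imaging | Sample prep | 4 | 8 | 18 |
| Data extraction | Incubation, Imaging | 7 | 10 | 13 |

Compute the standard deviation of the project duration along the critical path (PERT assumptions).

2.38 days

te_Sample prep = (4 + 4·5 + 6)/6 = 30/6 = 5; σ²_Sample prep = ((6−4)/6)² = 0.111
te_Run assay = (5 + 4·10 + 15)/6 = 60/6 = 10; σ²_Run assay = ((15−5)/6)² = 2.778
te_Incubation = (9 + 4·10 + 17)/6 = 66/6 = 11; σ²_Incubation = ((17−9)/6)² = 1.778
te_Imaging = (4 + 4·8 + 18)/6 = 54/6 = 9; σ²_Imaging = ((18−4)/6)² = 5.444
te_Data extraction = (7 + 4·10 + 13)/6 = 60/6 = 10; σ²_Data extraction = ((13−7)/6)² = 1.000

Forward pass:
ES_Sample prep = 0; EF_Sample prep = 5
ES_Run assay = 5; EF_Run assay = 5+10 = 15
ES_Incubation = 15; EF_Incubation = 15+11 = 26
ES_Imaging = 5; EF_Imaging = 5+9 = 14
ES_Data extraction = max(EF_Incubation=26, EF_Imaging=14) = 26; EF_Data extraction = 26+10 = 36
Expected project duration μ = 36 days. Critical path: Sample prep → Run assay → Incubation → Data extraction.

Variance along critical path = 0.111 + 2.778 + 1.778 + 1.000 = 5.667
σ = √5.667 = 2.380 days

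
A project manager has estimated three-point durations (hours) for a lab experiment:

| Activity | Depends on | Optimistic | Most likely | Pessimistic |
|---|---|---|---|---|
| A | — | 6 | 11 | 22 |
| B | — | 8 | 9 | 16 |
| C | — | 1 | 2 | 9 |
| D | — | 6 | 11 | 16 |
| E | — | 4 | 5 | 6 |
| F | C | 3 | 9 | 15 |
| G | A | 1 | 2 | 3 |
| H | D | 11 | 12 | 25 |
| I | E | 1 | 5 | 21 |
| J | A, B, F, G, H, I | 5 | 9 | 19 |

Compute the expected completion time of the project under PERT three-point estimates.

35 hours

te_A = (6 + 4·11 + 22)/6 = 72/6 = 12
te_B = (8 + 4·9 + 16)/6 = 60/6 = 10
te_C = (1 + 4·2 + 9)/6 = 18/6 = 3
te_D = (6 + 4·11 + 16)/6 = 66/6 = 11
te_E = (4 + 4·5 + 6)/6 = 30/6 = 5
te_F = (3 + 4·9 + 15)/6 = 54/6 = 9
te_G = (1 + 4·2 + 3)/6 = 12/6 = 2
te_H = (11 + 4·12 + 25)/6 = 84/6 = 14
te_I = (1 + 4·5 + 21)/6 = 42/6 = 7
te_J = (5 + 4·9 + 19)/6 = 60/6 = 10

Forward pass:
ES_A = 0; EF_A = 12
ES_B = 0; EF_B = 10
ES_C = 0; EF_C = 3
ES_D = 0; EF_D = 11
ES_E = 0; EF_E = 5
ES_F = 3; EF_F = 3+9 = 12
ES_G = 12; EF_G = 12+2 = 14
ES_H = 11; EF_H = 11+14 = 25
ES_I = 5; EF_I = 5+7 = 12
ES_J = max(EF_A=12, EF_B=10, EF_F=12, EF_G=14, EF_H=25, EF_I=12) = 25; EF_J = 25+10 = 35
Expected project duration μ = 35 hours. Critical path: D → H → J.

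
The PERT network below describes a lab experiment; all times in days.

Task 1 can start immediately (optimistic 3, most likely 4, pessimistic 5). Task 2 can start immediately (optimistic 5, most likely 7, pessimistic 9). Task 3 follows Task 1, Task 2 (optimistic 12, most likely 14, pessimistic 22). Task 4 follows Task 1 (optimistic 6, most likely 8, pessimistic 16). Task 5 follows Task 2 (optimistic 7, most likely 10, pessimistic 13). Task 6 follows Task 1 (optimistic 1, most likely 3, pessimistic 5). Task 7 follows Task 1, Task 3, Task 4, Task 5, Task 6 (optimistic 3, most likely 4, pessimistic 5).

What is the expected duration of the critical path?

te_Task 1 = (3 + 4·4 + 5)/6 = 24/6 = 4
te_Task 2 = (5 + 4·7 + 9)/6 = 42/6 = 7
te_Task 3 = (12 + 4·14 + 22)/6 = 90/6 = 15
te_Task 4 = (6 + 4·8 + 16)/6 = 54/6 = 9
te_Task 5 = (7 + 4·10 + 13)/6 = 60/6 = 10
te_Task 6 = (1 + 4·3 + 5)/6 = 18/6 = 3
te_Task 7 = (3 + 4·4 + 5)/6 = 24/6 = 4

Forward pass:
ES_Task 1 = 0; EF_Task 1 = 4
ES_Task 2 = 0; EF_Task 2 = 7
ES_Task 3 = max(EF_Task 1=4, EF_Task 2=7) = 7; EF_Task 3 = 7+15 = 22
ES_Task 4 = 4; EF_Task 4 = 4+9 = 13
ES_Task 5 = 7; EF_Task 5 = 7+10 = 17
ES_Task 6 = 4; EF_Task 6 = 4+3 = 7
ES_Task 7 = max(EF_Task 1=4, EF_Task 3=22, EF_Task 4=13, EF_Task 5=17, EF_Task 6=7) = 22; EF_Task 7 = 22+4 = 26
Expected project duration μ = 26 days. Critical path: Task 2 → Task 3 → Task 7.

26 days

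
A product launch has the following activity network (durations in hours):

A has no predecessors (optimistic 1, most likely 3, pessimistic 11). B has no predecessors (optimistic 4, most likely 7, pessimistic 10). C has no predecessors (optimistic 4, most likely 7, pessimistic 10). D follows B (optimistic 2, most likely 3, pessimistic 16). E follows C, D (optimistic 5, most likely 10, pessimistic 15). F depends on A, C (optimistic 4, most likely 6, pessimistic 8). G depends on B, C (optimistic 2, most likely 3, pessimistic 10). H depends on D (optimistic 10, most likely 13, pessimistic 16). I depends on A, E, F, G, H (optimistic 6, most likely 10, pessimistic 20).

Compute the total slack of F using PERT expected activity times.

te_A = (1 + 4·3 + 11)/6 = 24/6 = 4
te_B = (4 + 4·7 + 10)/6 = 42/6 = 7
te_C = (4 + 4·7 + 10)/6 = 42/6 = 7
te_D = (2 + 4·3 + 16)/6 = 30/6 = 5
te_E = (5 + 4·10 + 15)/6 = 60/6 = 10
te_F = (4 + 4·6 + 8)/6 = 36/6 = 6
te_G = (2 + 4·3 + 10)/6 = 24/6 = 4
te_H = (10 + 4·13 + 16)/6 = 78/6 = 13
te_I = (6 + 4·10 + 20)/6 = 66/6 = 11

Forward pass:
ES_A = 0; EF_A = 4
ES_B = 0; EF_B = 7
ES_C = 0; EF_C = 7
ES_D = 7; EF_D = 7+5 = 12
ES_E = max(EF_C=7, EF_D=12) = 12; EF_E = 12+10 = 22
ES_F = max(EF_A=4, EF_C=7) = 7; EF_F = 7+6 = 13
ES_G = max(EF_B=7, EF_C=7) = 7; EF_G = 7+4 = 11
ES_H = 12; EF_H = 12+13 = 25
ES_I = max(EF_A=4, EF_E=22, EF_F=13, EF_G=11, EF_H=25) = 25; EF_I = 25+11 = 36
Expected project duration μ = 36 hours. Critical path: B → D → H → I.

Backward pass:
LF_I = 36; LS_I = 36−11 = 25
LF_H = LS_I = 25; LS_H = 25−13 = 12
LF_G = LS_I = 25; LS_G = 25−4 = 21
LF_F = LS_I = 25; LS_F = 25−6 = 19
LF_E = LS_I = 25; LS_E = 25−10 = 15
LF_D = min(LS_E=15, LS_H=12) = 12; LS_D = 12−5 = 7
LF_C = min(LS_E=15, LS_F=19, LS_G=21) = 15; LS_C = 15−7 = 8
LF_B = min(LS_D=7, LS_G=21) = 7; LS_B = 7−7 = 0
LF_A = min(LS_F=19, LS_I=25) = 19; LS_A = 19−4 = 15
Slack_F = LS_F − ES_F = 19 − 7 = 12

12 hours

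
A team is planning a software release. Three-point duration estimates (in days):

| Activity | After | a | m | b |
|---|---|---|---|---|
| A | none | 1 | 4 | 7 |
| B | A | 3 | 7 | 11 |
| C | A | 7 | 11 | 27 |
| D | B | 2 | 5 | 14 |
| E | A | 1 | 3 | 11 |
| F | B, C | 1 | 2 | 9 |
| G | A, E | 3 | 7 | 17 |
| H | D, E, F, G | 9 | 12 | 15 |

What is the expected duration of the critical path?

32 days

te_A = (1 + 4·4 + 7)/6 = 24/6 = 4
te_B = (3 + 4·7 + 11)/6 = 42/6 = 7
te_C = (7 + 4·11 + 27)/6 = 78/6 = 13
te_D = (2 + 4·5 + 14)/6 = 36/6 = 6
te_E = (1 + 4·3 + 11)/6 = 24/6 = 4
te_F = (1 + 4·2 + 9)/6 = 18/6 = 3
te_G = (3 + 4·7 + 17)/6 = 48/6 = 8
te_H = (9 + 4·12 + 15)/6 = 72/6 = 12

Forward pass:
ES_A = 0; EF_A = 4
ES_B = 4; EF_B = 4+7 = 11
ES_C = 4; EF_C = 4+13 = 17
ES_D = 11; EF_D = 11+6 = 17
ES_E = 4; EF_E = 4+4 = 8
ES_F = max(EF_B=11, EF_C=17) = 17; EF_F = 17+3 = 20
ES_G = max(EF_A=4, EF_E=8) = 8; EF_G = 8+8 = 16
ES_H = max(EF_D=17, EF_E=8, EF_F=20, EF_G=16) = 20; EF_H = 20+12 = 32
Expected project duration μ = 32 days. Critical path: A → C → F → H.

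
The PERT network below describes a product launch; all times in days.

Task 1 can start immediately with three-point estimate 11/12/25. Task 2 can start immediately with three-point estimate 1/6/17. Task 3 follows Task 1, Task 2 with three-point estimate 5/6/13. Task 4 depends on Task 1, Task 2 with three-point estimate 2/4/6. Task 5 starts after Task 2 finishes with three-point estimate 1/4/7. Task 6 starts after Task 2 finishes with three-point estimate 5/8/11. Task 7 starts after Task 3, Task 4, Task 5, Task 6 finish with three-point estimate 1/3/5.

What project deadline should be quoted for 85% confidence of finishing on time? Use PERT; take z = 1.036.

26.9 days

te_Task 1 = (11 + 4·12 + 25)/6 = 84/6 = 14; σ²_Task 1 = ((25−11)/6)² = 5.444
te_Task 2 = (1 + 4·6 + 17)/6 = 42/6 = 7; σ²_Task 2 = ((17−1)/6)² = 7.111
te_Task 3 = (5 + 4·6 + 13)/6 = 42/6 = 7; σ²_Task 3 = ((13−5)/6)² = 1.778
te_Task 4 = (2 + 4·4 + 6)/6 = 24/6 = 4; σ²_Task 4 = ((6−2)/6)² = 0.444
te_Task 5 = (1 + 4·4 + 7)/6 = 24/6 = 4; σ²_Task 5 = ((7−1)/6)² = 1.000
te_Task 6 = (5 + 4·8 + 11)/6 = 48/6 = 8; σ²_Task 6 = ((11−5)/6)² = 1.000
te_Task 7 = (1 + 4·3 + 5)/6 = 18/6 = 3; σ²_Task 7 = ((5−1)/6)² = 0.444

Forward pass:
ES_Task 1 = 0; EF_Task 1 = 14
ES_Task 2 = 0; EF_Task 2 = 7
ES_Task 3 = max(EF_Task 1=14, EF_Task 2=7) = 14; EF_Task 3 = 14+7 = 21
ES_Task 4 = max(EF_Task 1=14, EF_Task 2=7) = 14; EF_Task 4 = 14+4 = 18
ES_Task 5 = 7; EF_Task 5 = 7+4 = 11
ES_Task 6 = 7; EF_Task 6 = 7+8 = 15
ES_Task 7 = max(EF_Task 3=21, EF_Task 4=18, EF_Task 5=11, EF_Task 6=15) = 21; EF_Task 7 = 21+3 = 24
Expected project duration μ = 24 days. Critical path: Task 1 → Task 3 → Task 7.

Variance along critical path = 5.444 + 1.778 + 0.444 = 7.667; σ = 2.769 days.
D = μ + z·σ = 24 + 1.036·2.769 = 26.9 days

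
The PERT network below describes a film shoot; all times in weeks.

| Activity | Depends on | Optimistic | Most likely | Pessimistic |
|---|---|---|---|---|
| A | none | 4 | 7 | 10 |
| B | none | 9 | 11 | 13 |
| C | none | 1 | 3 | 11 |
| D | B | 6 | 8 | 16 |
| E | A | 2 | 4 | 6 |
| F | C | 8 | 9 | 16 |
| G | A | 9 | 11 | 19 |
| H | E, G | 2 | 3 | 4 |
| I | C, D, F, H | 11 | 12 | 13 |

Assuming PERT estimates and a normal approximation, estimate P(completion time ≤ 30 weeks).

0.023

te_A = (4 + 4·7 + 10)/6 = 42/6 = 7; σ²_A = ((10−4)/6)² = 1.000
te_B = (9 + 4·11 + 13)/6 = 66/6 = 11; σ²_B = ((13−9)/6)² = 0.444
te_C = (1 + 4·3 + 11)/6 = 24/6 = 4; σ²_C = ((11−1)/6)² = 2.778
te_D = (6 + 4·8 + 16)/6 = 54/6 = 9; σ²_D = ((16−6)/6)² = 2.778
te_E = (2 + 4·4 + 6)/6 = 24/6 = 4; σ²_E = ((6−2)/6)² = 0.444
te_F = (8 + 4·9 + 16)/6 = 60/6 = 10; σ²_F = ((16−8)/6)² = 1.778
te_G = (9 + 4·11 + 19)/6 = 72/6 = 12; σ²_G = ((19−9)/6)² = 2.778
te_H = (2 + 4·3 + 4)/6 = 18/6 = 3; σ²_H = ((4−2)/6)² = 0.111
te_I = (11 + 4·12 + 13)/6 = 72/6 = 12; σ²_I = ((13−11)/6)² = 0.111

Forward pass:
ES_A = 0; EF_A = 7
ES_B = 0; EF_B = 11
ES_C = 0; EF_C = 4
ES_D = 11; EF_D = 11+9 = 20
ES_E = 7; EF_E = 7+4 = 11
ES_F = 4; EF_F = 4+10 = 14
ES_G = 7; EF_G = 7+12 = 19
ES_H = max(EF_E=11, EF_G=19) = 19; EF_H = 19+3 = 22
ES_I = max(EF_C=4, EF_D=20, EF_F=14, EF_H=22) = 22; EF_I = 22+12 = 34
Expected project duration μ = 34 weeks. Critical path: A → G → H → I.

Variance along critical path = 1.000 + 2.778 + 0.111 + 0.111 = 4.000; σ = √4.000 = 2.000 weeks.
Z = (30 − 34) / 2.000 = -2.000
P(T ≤ 30) = Φ(-2.000) ≈ 0.023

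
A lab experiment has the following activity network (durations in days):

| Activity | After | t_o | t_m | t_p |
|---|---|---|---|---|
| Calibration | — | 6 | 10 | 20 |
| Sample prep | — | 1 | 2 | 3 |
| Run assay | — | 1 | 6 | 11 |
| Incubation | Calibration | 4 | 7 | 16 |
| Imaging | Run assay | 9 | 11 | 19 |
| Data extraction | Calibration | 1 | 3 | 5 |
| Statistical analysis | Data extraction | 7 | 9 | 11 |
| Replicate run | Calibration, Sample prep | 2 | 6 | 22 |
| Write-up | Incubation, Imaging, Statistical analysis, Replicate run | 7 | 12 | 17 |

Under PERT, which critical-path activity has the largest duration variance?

Calibration

te_Calibration = (6 + 4·10 + 20)/6 = 66/6 = 11; σ²_Calibration = ((20−6)/6)² = 5.444
te_Sample prep = (1 + 4·2 + 3)/6 = 12/6 = 2; σ²_Sample prep = ((3−1)/6)² = 0.111
te_Run assay = (1 + 4·6 + 11)/6 = 36/6 = 6; σ²_Run assay = ((11−1)/6)² = 2.778
te_Incubation = (4 + 4·7 + 16)/6 = 48/6 = 8; σ²_Incubation = ((16−4)/6)² = 4.000
te_Imaging = (9 + 4·11 + 19)/6 = 72/6 = 12; σ²_Imaging = ((19−9)/6)² = 2.778
te_Data extraction = (1 + 4·3 + 5)/6 = 18/6 = 3; σ²_Data extraction = ((5−1)/6)² = 0.444
te_Statistical analysis = (7 + 4·9 + 11)/6 = 54/6 = 9; σ²_Statistical analysis = ((11−7)/6)² = 0.444
te_Replicate run = (2 + 4·6 + 22)/6 = 48/6 = 8; σ²_Replicate run = ((22−2)/6)² = 11.111
te_Write-up = (7 + 4·12 + 17)/6 = 72/6 = 12; σ²_Write-up = ((17−7)/6)² = 2.778

Forward pass:
ES_Calibration = 0; EF_Calibration = 11
ES_Sample prep = 0; EF_Sample prep = 2
ES_Run assay = 0; EF_Run assay = 6
ES_Incubation = 11; EF_Incubation = 11+8 = 19
ES_Imaging = 6; EF_Imaging = 6+12 = 18
ES_Data extraction = 11; EF_Data extraction = 11+3 = 14
ES_Statistical analysis = 14; EF_Statistical analysis = 14+9 = 23
ES_Replicate run = max(EF_Calibration=11, EF_Sample prep=2) = 11; EF_Replicate run = 11+8 = 19
ES_Write-up = max(EF_Incubation=19, EF_Imaging=18, EF_Statistical analysis=23, EF_Replicate run=19) = 23; EF_Write-up = 23+12 = 35
Expected project duration μ = 35 days. Critical path: Calibration → Data extraction → Statistical analysis → Write-up.

Variances on critical path: σ²_Calibration=5.444, σ²_Data extraction=0.444, σ²_Statistical analysis=0.444, σ²_Write-up=2.778.
Largest is σ²_Calibration = 5.444.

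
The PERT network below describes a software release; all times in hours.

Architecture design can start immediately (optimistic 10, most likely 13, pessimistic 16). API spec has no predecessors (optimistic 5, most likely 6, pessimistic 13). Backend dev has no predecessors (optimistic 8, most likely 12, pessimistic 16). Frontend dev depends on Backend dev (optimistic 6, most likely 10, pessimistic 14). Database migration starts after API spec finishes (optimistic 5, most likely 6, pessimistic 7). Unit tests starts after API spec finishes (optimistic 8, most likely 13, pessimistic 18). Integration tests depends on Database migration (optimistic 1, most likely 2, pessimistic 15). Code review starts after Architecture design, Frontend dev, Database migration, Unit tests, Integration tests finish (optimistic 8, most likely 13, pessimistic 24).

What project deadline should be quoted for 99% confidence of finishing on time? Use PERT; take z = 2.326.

43.6 hours

te_Architecture design = (10 + 4·13 + 16)/6 = 78/6 = 13; σ²_Architecture design = ((16−10)/6)² = 1.000
te_API spec = (5 + 4·6 + 13)/6 = 42/6 = 7; σ²_API spec = ((13−5)/6)² = 1.778
te_Backend dev = (8 + 4·12 + 16)/6 = 72/6 = 12; σ²_Backend dev = ((16−8)/6)² = 1.778
te_Frontend dev = (6 + 4·10 + 14)/6 = 60/6 = 10; σ²_Frontend dev = ((14−6)/6)² = 1.778
te_Database migration = (5 + 4·6 + 7)/6 = 36/6 = 6; σ²_Database migration = ((7−5)/6)² = 0.111
te_Unit tests = (8 + 4·13 + 18)/6 = 78/6 = 13; σ²_Unit tests = ((18−8)/6)² = 2.778
te_Integration tests = (1 + 4·2 + 15)/6 = 24/6 = 4; σ²_Integration tests = ((15−1)/6)² = 5.444
te_Code review = (8 + 4·13 + 24)/6 = 84/6 = 14; σ²_Code review = ((24−8)/6)² = 7.111

Forward pass:
ES_Architecture design = 0; EF_Architecture design = 13
ES_API spec = 0; EF_API spec = 7
ES_Backend dev = 0; EF_Backend dev = 12
ES_Frontend dev = 12; EF_Frontend dev = 12+10 = 22
ES_Database migration = 7; EF_Database migration = 7+6 = 13
ES_Unit tests = 7; EF_Unit tests = 7+13 = 20
ES_Integration tests = 13; EF_Integration tests = 13+4 = 17
ES_Code review = max(EF_Architecture design=13, EF_Frontend dev=22, EF_Database migration=13, EF_Unit tests=20, EF_Integration tests=17) = 22; EF_Code review = 22+14 = 36
Expected project duration μ = 36 hours. Critical path: Backend dev → Frontend dev → Code review.

Variance along critical path = 1.778 + 1.778 + 7.111 = 10.667; σ = 3.266 hours.
D = μ + z·σ = 36 + 2.326·3.266 = 43.6 hours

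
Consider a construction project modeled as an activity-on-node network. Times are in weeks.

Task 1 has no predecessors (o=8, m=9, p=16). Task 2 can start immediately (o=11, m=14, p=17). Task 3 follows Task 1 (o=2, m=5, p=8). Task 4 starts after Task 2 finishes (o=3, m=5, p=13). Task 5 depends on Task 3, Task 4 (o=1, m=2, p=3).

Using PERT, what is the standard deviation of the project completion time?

1.97 weeks

te_Task 1 = (8 + 4·9 + 16)/6 = 60/6 = 10; σ²_Task 1 = ((16−8)/6)² = 1.778
te_Task 2 = (11 + 4·14 + 17)/6 = 84/6 = 14; σ²_Task 2 = ((17−11)/6)² = 1.000
te_Task 3 = (2 + 4·5 + 8)/6 = 30/6 = 5; σ²_Task 3 = ((8−2)/6)² = 1.000
te_Task 4 = (3 + 4·5 + 13)/6 = 36/6 = 6; σ²_Task 4 = ((13−3)/6)² = 2.778
te_Task 5 = (1 + 4·2 + 3)/6 = 12/6 = 2; σ²_Task 5 = ((3−1)/6)² = 0.111

Forward pass:
ES_Task 1 = 0; EF_Task 1 = 10
ES_Task 2 = 0; EF_Task 2 = 14
ES_Task 3 = 10; EF_Task 3 = 10+5 = 15
ES_Task 4 = 14; EF_Task 4 = 14+6 = 20
ES_Task 5 = max(EF_Task 3=15, EF_Task 4=20) = 20; EF_Task 5 = 20+2 = 22
Expected project duration μ = 22 weeks. Critical path: Task 2 → Task 4 → Task 5.

Variance along critical path = 1.000 + 2.778 + 0.111 = 3.889
σ = √3.889 = 1.972 weeks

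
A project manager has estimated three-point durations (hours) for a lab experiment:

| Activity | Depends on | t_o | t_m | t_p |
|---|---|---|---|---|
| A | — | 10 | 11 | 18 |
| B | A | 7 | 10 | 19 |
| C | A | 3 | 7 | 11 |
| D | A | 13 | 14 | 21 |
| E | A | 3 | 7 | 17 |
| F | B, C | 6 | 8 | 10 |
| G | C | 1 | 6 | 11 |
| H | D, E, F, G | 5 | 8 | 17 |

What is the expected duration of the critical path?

40 hours

te_A = (10 + 4·11 + 18)/6 = 72/6 = 12
te_B = (7 + 4·10 + 19)/6 = 66/6 = 11
te_C = (3 + 4·7 + 11)/6 = 42/6 = 7
te_D = (13 + 4·14 + 21)/6 = 90/6 = 15
te_E = (3 + 4·7 + 17)/6 = 48/6 = 8
te_F = (6 + 4·8 + 10)/6 = 48/6 = 8
te_G = (1 + 4·6 + 11)/6 = 36/6 = 6
te_H = (5 + 4·8 + 17)/6 = 54/6 = 9

Forward pass:
ES_A = 0; EF_A = 12
ES_B = 12; EF_B = 12+11 = 23
ES_C = 12; EF_C = 12+7 = 19
ES_D = 12; EF_D = 12+15 = 27
ES_E = 12; EF_E = 12+8 = 20
ES_F = max(EF_B=23, EF_C=19) = 23; EF_F = 23+8 = 31
ES_G = 19; EF_G = 19+6 = 25
ES_H = max(EF_D=27, EF_E=20, EF_F=31, EF_G=25) = 31; EF_H = 31+9 = 40
Expected project duration μ = 40 hours. Critical path: A → B → F → H.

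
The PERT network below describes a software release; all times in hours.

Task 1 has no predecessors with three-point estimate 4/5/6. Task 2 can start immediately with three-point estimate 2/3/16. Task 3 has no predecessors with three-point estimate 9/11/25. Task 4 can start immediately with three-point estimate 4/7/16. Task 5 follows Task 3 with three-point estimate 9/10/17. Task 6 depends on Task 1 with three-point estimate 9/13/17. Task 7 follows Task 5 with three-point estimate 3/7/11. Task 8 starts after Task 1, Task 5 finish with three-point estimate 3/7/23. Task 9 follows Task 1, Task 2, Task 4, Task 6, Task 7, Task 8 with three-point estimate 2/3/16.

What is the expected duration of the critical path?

38 hours

te_Task 1 = (4 + 4·5 + 6)/6 = 30/6 = 5
te_Task 2 = (2 + 4·3 + 16)/6 = 30/6 = 5
te_Task 3 = (9 + 4·11 + 25)/6 = 78/6 = 13
te_Task 4 = (4 + 4·7 + 16)/6 = 48/6 = 8
te_Task 5 = (9 + 4·10 + 17)/6 = 66/6 = 11
te_Task 6 = (9 + 4·13 + 17)/6 = 78/6 = 13
te_Task 7 = (3 + 4·7 + 11)/6 = 42/6 = 7
te_Task 8 = (3 + 4·7 + 23)/6 = 54/6 = 9
te_Task 9 = (2 + 4·3 + 16)/6 = 30/6 = 5

Forward pass:
ES_Task 1 = 0; EF_Task 1 = 5
ES_Task 2 = 0; EF_Task 2 = 5
ES_Task 3 = 0; EF_Task 3 = 13
ES_Task 4 = 0; EF_Task 4 = 8
ES_Task 5 = 13; EF_Task 5 = 13+11 = 24
ES_Task 6 = 5; EF_Task 6 = 5+13 = 18
ES_Task 7 = 24; EF_Task 7 = 24+7 = 31
ES_Task 8 = max(EF_Task 1=5, EF_Task 5=24) = 24; EF_Task 8 = 24+9 = 33
ES_Task 9 = max(EF_Task 1=5, EF_Task 2=5, EF_Task 4=8, EF_Task 6=18, EF_Task 7=31, EF_Task 8=33) = 33; EF_Task 9 = 33+5 = 38
Expected project duration μ = 38 hours. Critical path: Task 3 → Task 5 → Task 8 → Task 9.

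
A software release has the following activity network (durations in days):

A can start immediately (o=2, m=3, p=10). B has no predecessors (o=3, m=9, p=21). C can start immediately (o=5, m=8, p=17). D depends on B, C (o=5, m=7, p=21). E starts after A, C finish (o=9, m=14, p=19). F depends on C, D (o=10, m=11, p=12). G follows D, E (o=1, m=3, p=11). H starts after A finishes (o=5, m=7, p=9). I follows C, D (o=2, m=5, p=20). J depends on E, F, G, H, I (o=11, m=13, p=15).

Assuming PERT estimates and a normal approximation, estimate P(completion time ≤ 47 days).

te_A = (2 + 4·3 + 10)/6 = 24/6 = 4; σ²_A = ((10−2)/6)² = 1.778
te_B = (3 + 4·9 + 21)/6 = 60/6 = 10; σ²_B = ((21−3)/6)² = 9.000
te_C = (5 + 4·8 + 17)/6 = 54/6 = 9; σ²_C = ((17−5)/6)² = 4.000
te_D = (5 + 4·7 + 21)/6 = 54/6 = 9; σ²_D = ((21−5)/6)² = 7.111
te_E = (9 + 4·14 + 19)/6 = 84/6 = 14; σ²_E = ((19−9)/6)² = 2.778
te_F = (10 + 4·11 + 12)/6 = 66/6 = 11; σ²_F = ((12−10)/6)² = 0.111
te_G = (1 + 4·3 + 11)/6 = 24/6 = 4; σ²_G = ((11−1)/6)² = 2.778
te_H = (5 + 4·7 + 9)/6 = 42/6 = 7; σ²_H = ((9−5)/6)² = 0.444
te_I = (2 + 4·5 + 20)/6 = 42/6 = 7; σ²_I = ((20−2)/6)² = 9.000
te_J = (11 + 4·13 + 15)/6 = 78/6 = 13; σ²_J = ((15−11)/6)² = 0.444

Forward pass:
ES_A = 0; EF_A = 4
ES_B = 0; EF_B = 10
ES_C = 0; EF_C = 9
ES_D = max(EF_B=10, EF_C=9) = 10; EF_D = 10+9 = 19
ES_E = max(EF_A=4, EF_C=9) = 9; EF_E = 9+14 = 23
ES_F = max(EF_C=9, EF_D=19) = 19; EF_F = 19+11 = 30
ES_G = max(EF_D=19, EF_E=23) = 23; EF_G = 23+4 = 27
ES_H = 4; EF_H = 4+7 = 11
ES_I = max(EF_C=9, EF_D=19) = 19; EF_I = 19+7 = 26
ES_J = max(EF_E=23, EF_F=30, EF_G=27, EF_H=11, EF_I=26) = 30; EF_J = 30+13 = 43
Expected project duration μ = 43 days. Critical path: B → D → F → J.

Variance along critical path = 9.000 + 7.111 + 0.111 + 0.444 = 16.667; σ = √16.667 = 4.082 days.
Z = (47 − 43) / 4.082 = 0.980
P(T ≤ 47) = Φ(0.980) ≈ 0.836

0.836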